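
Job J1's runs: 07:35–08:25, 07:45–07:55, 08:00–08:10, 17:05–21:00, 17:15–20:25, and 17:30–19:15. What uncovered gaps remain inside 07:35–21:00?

08:25–17:05

The merged coverage is 07:35–08:25, 17:05–21:00.
Gaps within 07:35–21:00: 08:25–17:05.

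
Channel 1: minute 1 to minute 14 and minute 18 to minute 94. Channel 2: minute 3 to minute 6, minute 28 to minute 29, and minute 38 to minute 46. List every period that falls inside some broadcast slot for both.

minute 3 to minute 6, minute 28 to minute 29, minute 38 to minute 46

minute 1 to minute 14 meets the second set on minute 3 to minute 6.
minute 18 to minute 94 meets the second set on minute 28 to minute 29, minute 38 to minute 46.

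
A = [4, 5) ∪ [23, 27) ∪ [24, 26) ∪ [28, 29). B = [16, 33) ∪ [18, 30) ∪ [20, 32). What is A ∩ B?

[23, 27) ∪ [28, 29)

A, merged: [4, 5), [23, 27), [28, 29).
B, merged: [16, 33).
[4, 5) meets no B interval.
[23, 27) ∩ B → [23, 27).
[28, 29) ∩ B → [28, 29).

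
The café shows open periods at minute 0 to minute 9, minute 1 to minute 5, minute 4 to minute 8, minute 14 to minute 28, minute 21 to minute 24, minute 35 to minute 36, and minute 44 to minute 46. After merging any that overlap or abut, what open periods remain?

minute 1 to minute 5 overlaps/touches minute 0 to minute 9 → extend to minute 0 to minute 9.
minute 4 to minute 8 overlaps/touches minute 0 to minute 9 → extend to minute 0 to minute 9.
minute 14 to minute 28 is disjoint → start new block.
minute 21 to minute 24 overlaps/touches minute 14 to minute 28 → extend to minute 14 to minute 28.
minute 35 to minute 36 is disjoint → start new block.
minute 44 to minute 46 is disjoint → start new block.

minute 0 to minute 9, minute 14 to minute 28, minute 35 to minute 36, minute 44 to minute 46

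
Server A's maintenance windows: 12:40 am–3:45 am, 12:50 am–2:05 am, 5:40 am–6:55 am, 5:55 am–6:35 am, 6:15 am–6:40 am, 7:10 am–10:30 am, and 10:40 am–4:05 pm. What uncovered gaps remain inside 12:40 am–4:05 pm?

3:45 am–5:40 am, 6:55 am–7:10 am, 10:30 am–10:40 am

After merging, the occupied span is 12:40 am–3:45 am, 5:40 am–6:55 am, 7:10 am–10:30 am, 10:40 am–4:05 pm.
Gaps within 12:40 am–4:05 pm: 3:45 am–5:40 am, 6:55 am–7:10 am, 10:30 am–10:40 am.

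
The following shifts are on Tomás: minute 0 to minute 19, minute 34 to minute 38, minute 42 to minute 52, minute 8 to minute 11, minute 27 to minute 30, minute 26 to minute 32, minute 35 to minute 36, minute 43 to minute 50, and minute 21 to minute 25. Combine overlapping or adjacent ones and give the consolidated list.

Sort by start: minute 0 to minute 19, minute 8 to minute 11, minute 21 to minute 25, minute 26 to minute 32, minute 27 to minute 30, minute 34 to minute 38, minute 35 to minute 36, minute 42 to minute 52, minute 43 to minute 50.
minute 8 to minute 11 overlaps/touches minute 0 to minute 19 → extend to minute 0 to minute 19.
minute 21 to minute 25 is disjoint → start new block.
minute 26 to minute 32 is disjoint → start new block.
minute 27 to minute 30 overlaps/touches minute 26 to minute 32 → extend to minute 26 to minute 32.
minute 34 to minute 38 is disjoint → start new block.
minute 35 to minute 36 overlaps/touches minute 34 to minute 38 → extend to minute 34 to minute 38.
minute 42 to minute 52 is disjoint → start new block.
minute 43 to minute 50 overlaps/touches minute 42 to minute 52 → extend to minute 42 to minute 52.

minute 0 to minute 19, minute 21 to minute 25, minute 26 to minute 32, minute 34 to minute 38, minute 42 to minute 52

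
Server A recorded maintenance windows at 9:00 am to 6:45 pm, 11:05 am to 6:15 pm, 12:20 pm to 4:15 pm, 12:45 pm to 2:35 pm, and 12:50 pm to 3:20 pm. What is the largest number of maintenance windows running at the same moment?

Walk the sorted start/end points keeping a running depth.
The depth first hits 5 at 12:50 pm.

5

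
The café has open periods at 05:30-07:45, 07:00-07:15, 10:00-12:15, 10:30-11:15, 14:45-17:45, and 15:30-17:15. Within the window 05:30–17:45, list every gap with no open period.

07:45–10:00, 12:15–14:45

The merged coverage is 05:30–07:45, 10:00–12:15, 14:45–17:45.
Complement within 05:30–17:45: 07:45–10:00, 12:15–14:45.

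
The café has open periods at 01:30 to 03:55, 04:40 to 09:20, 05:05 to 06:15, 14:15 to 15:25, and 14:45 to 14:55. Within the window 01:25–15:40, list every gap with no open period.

01:25-01:30, 03:55-04:40, 09:20-14:15, 15:25-15:40

Covered (merged): 01:30-03:55, 04:40-09:20, 14:15-15:25.
Gaps within 01:25-15:40: 01:25-01:30, 03:55-04:40, 09:20-14:15, 15:25-15:40.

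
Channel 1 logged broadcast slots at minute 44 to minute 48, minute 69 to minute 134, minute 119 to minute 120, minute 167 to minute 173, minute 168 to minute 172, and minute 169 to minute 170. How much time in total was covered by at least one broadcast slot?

75 minutes

Merged: minute 44 to minute 48, minute 69 to minute 134, minute 167 to minute 173.
Lengths: 4 minutes + 65 minutes + 6 minutes = 75 minutes.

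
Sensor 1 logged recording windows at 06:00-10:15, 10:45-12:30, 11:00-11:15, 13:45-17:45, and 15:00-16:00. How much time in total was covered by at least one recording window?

Merged: 06:00–10:15, 10:45–12:30, 13:45–17:45.
Lengths: 4 h 15 min + 1 h 45 min + 4 h = 10 h.

10 h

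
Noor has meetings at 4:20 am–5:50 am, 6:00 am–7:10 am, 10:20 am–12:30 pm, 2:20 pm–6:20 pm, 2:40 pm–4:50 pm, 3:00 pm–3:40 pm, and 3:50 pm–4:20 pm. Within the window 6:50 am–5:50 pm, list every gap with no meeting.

7:10 am-10:20 am, 12:30 pm-2:20 pm

Covered (merged): 4:20 am-5:50 am, 6:00 am-7:10 am, 10:20 am-12:30 pm, 2:20 pm-6:20 pm.
Uncovered inside 6:50 am-5:50 pm: 7:10 am-10:20 am, 12:30 pm-2:20 pm.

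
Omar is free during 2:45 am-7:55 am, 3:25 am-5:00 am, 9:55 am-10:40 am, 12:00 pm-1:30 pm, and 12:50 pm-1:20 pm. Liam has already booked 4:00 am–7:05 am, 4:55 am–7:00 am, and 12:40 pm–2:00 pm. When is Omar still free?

2:45 am-4:00 am, 7:05 am-7:55 am, 9:55 am-10:40 am, 12:00 pm-12:40 pm

A, merged: 2:45 am-7:55 am, 9:55 am-10:40 am, 12:00 pm-1:30 pm.
B, merged: 4:00 am-7:05 am, 12:40 pm-2:00 pm.
2:45 am-7:55 am \ B = 2:45 am-4:00 am, 7:05 am-7:55 am.
9:55 am-10:40 am: nothing removed.
12:00 pm-1:30 pm \ B = 12:00 pm-12:40 pm.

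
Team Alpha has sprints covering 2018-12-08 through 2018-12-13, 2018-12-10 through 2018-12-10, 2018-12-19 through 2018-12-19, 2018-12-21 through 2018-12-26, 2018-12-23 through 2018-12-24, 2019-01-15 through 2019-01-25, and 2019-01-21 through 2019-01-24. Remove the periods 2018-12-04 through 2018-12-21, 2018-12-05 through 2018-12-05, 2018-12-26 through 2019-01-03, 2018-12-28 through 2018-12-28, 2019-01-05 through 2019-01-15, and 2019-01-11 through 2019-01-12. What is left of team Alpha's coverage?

2018-12-22 through 2018-12-25, 2019-01-16 through 2019-01-25

Merge the first list: 2018-12-08 through 2018-12-13, 2018-12-19 through 2018-12-19, 2018-12-21 through 2018-12-26, 2019-01-15 through 2019-01-25.
Merge the second list: 2018-12-04 through 2018-12-21, 2018-12-26 through 2019-01-03, 2019-01-05 through 2019-01-15.
2018-12-08 through 2018-12-13: fully covered by B → removed.
2018-12-19 through 2018-12-19: fully covered by B → removed.
2018-12-21 through 2018-12-26 minus B → 2018-12-22 through 2018-12-25.
2019-01-15 through 2019-01-25 minus B → 2019-01-16 through 2019-01-25.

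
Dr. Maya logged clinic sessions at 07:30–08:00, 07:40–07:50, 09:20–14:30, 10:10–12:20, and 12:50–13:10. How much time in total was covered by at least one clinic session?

Merged: 07:30–08:00, 09:20–14:30.
Lengths: 30 min + 5 h 10 min = 5 h 40 min.

5 h 40 min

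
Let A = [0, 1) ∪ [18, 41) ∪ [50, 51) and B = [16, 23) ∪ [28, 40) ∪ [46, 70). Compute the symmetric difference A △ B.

Only in the first: [0, 1), [23, 28), [40, 41).
Only in the second: [16, 18), [46, 50), [51, 70).
Together these are the periods covered by exactly one.

[0, 1) ∪ [16, 18) ∪ [23, 28) ∪ [40, 41) ∪ [46, 50) ∪ [51, 70)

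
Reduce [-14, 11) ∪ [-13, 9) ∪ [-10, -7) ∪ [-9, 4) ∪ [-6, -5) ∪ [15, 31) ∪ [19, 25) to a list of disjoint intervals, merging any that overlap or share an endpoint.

[-14, 11) ∪ [15, 31)

[-13, 9) overlaps/touches [-14, 11) → extend to [-14, 11).
[-10, -7) overlaps/touches [-14, 11) → extend to [-14, 11).
[-9, 4) overlaps/touches [-14, 11) → extend to [-14, 11).
[-6, -5) overlaps/touches [-14, 11) → extend to [-14, 11).
[15, 31) is disjoint → start new block.
[19, 25) overlaps/touches [15, 31) → extend to [15, 31).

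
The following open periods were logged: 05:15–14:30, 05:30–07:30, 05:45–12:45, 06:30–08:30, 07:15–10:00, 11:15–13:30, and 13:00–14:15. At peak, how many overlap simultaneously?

5

At 07:15, 5 of the intervals are simultaneously active.
No point has more.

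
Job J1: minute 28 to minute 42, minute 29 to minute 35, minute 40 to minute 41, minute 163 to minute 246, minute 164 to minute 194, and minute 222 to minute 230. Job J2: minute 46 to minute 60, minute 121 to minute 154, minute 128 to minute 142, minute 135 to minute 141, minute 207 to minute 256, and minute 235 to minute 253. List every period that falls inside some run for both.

minute 207 to minute 246

A, merged: minute 28 to minute 42, minute 163 to minute 246.
B, merged: minute 46 to minute 60, minute 121 to minute 154, minute 207 to minute 256.
minute 28 to minute 42 falls entirely outside B.
minute 163 to minute 246 overlaps B on minute 207 to minute 246.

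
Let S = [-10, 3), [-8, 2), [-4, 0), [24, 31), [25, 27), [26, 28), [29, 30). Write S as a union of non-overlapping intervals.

[-8, 2) overlaps/touches [-10, 3) → extend to [-10, 3).
[-4, 0) overlaps/touches [-10, 3) → extend to [-10, 3).
[24, 31) is disjoint → start new block.
[25, 27) overlaps/touches [24, 31) → extend to [24, 31).
[26, 28) overlaps/touches [24, 31) → extend to [24, 31).
[29, 30) overlaps/touches [24, 31) → extend to [24, 31).

[-10, 3) ∪ [24, 31)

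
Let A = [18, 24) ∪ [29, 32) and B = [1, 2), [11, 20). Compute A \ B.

[18, 24) \ B = [20, 24).
[29, 32): nothing removed.

[20, 24) ∪ [29, 32)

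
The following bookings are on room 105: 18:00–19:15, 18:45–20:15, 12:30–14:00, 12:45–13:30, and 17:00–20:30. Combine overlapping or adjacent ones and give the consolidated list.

Sort by start: 12:30–14:00, 12:45–13:30, 17:00–20:30, 18:00–19:15, 18:45–20:15.
12:45–13:30 overlaps/touches 12:30–14:00 → extend to 12:30–14:00.
17:00–20:30 is disjoint → start new block.
18:00–19:15 overlaps/touches 17:00–20:30 → extend to 17:00–20:30.
18:45–20:15 overlaps/touches 17:00–20:30 → extend to 17:00–20:30.

12:30–14:00, 17:00–20:30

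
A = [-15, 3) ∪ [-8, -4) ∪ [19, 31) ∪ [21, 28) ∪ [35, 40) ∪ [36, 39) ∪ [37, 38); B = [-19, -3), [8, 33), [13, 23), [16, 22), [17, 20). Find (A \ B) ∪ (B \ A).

[-19, -15) ∪ [-3, 3) ∪ [8, 19) ∪ [31, 33) ∪ [35, 40)

A, merged: [-15, 3), [19, 31), [35, 40).
B, merged: [-19, -3), [8, 33).
A but not B: [-3, 3), [35, 40).
B but not A: [-19, -15), [8, 19), [31, 33).
Combining gives A △ B.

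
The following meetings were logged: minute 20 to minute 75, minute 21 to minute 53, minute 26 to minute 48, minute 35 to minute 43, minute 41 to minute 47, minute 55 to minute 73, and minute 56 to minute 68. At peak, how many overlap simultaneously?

Sweep endpoints in order; track running count of active intervals.
Peak of 5 reached at minute 41.

5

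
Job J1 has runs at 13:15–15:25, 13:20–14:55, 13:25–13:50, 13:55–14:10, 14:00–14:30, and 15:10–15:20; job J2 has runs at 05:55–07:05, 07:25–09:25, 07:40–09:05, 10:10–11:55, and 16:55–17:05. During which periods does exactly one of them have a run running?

05:55–07:05, 07:25–09:25, 10:10–11:55, 13:15–15:25, 16:55–17:05

Merge the first list: 13:15–15:25.
Merge the second list: 05:55–07:05, 07:25–09:25, 10:10–11:55, 16:55–17:05.
A but not B: 13:15–15:25.
B but not A: 05:55–07:05, 07:25–09:25, 10:10–11:55, 16:55–17:05.
Combining gives A △ B.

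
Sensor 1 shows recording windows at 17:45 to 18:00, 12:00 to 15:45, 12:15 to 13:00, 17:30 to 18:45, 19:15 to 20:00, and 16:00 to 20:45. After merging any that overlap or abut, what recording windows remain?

Sort by start: 12:00–15:45, 12:15–13:00, 16:00–20:45, 17:30–18:45, 17:45–18:00, 19:15–20:00.
12:15–13:00 overlaps/touches 12:00–15:45 → extend to 12:00–15:45.
16:00–20:45 is disjoint → start new block.
17:30–18:45 overlaps/touches 16:00–20:45 → extend to 16:00–20:45.
17:45–18:00 overlaps/touches 16:00–20:45 → extend to 16:00–20:45.
19:15–20:00 overlaps/touches 16:00–20:45 → extend to 16:00–20:45.

12:00–15:45, 16:00–20:45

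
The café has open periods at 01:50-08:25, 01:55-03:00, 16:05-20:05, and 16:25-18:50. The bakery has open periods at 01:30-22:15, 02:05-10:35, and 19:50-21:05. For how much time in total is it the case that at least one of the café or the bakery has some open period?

20 h 45 min

A, merged: 01:50–08:25, 16:05–20:05.
B, merged: 01:30–22:15.
A ∪ B = 01:30–22:15.
Total: 20 h 45 min.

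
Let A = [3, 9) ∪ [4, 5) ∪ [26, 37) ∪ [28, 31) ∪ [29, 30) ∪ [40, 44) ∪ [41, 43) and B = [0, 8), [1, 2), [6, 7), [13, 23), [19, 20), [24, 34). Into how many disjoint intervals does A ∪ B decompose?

4

A, merged: [3, 9), [26, 37), [40, 44).
B, merged: [0, 8), [13, 23), [24, 34).
A ∪ B = [0, 9), [13, 23), [24, 37), [40, 44).
That is 4 disjoint pieces.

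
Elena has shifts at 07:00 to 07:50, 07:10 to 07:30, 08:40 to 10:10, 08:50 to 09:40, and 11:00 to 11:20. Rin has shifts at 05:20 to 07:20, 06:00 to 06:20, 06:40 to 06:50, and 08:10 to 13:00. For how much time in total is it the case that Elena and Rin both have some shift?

2 h 10 min

Merge the first list: 07:00–07:50, 08:40–10:10, 11:00–11:20.
Merge the second list: 05:20–07:20, 08:10–13:00.
A ∩ B = 07:00–07:20, 08:40–10:10, 11:00–11:20.
Total: 20 min + 1 h 30 min + 20 min = 2 h 10 min.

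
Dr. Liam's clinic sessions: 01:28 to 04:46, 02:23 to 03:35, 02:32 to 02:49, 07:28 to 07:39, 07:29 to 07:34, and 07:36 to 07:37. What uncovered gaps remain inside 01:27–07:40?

01:27–01:28, 04:46–07:28, 07:39–07:40

After merging, the occupied span is 01:28–04:46, 07:28–07:39.
Gaps within 01:27–07:40: 01:27–01:28, 04:46–07:28, 07:39–07:40.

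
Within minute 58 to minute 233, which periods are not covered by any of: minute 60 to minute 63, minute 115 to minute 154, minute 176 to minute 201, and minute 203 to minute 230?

Covered (merged): minute 60 to minute 63, minute 115 to minute 154, minute 176 to minute 201, minute 203 to minute 230.
Complement within minute 58 to minute 233: minute 58 to minute 60, minute 63 to minute 115, minute 154 to minute 176, minute 201 to minute 203, minute 230 to minute 233.

minute 58 to minute 60, minute 63 to minute 115, minute 154 to minute 176, minute 201 to minute 203, minute 230 to minute 233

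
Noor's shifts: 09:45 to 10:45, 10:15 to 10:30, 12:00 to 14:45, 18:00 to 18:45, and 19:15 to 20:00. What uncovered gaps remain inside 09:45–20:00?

10:45–12:00, 14:45–18:00, 18:45–19:15

Covered (merged): 09:45–10:45, 12:00–14:45, 18:00–18:45, 19:15–20:00.
Gaps within 09:45–20:00: 10:45–12:00, 14:45–18:00, 18:45–19:15.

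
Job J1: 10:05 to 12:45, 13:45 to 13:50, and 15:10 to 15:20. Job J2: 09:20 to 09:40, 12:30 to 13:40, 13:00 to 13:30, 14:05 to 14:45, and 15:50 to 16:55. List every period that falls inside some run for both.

12:30–12:45

Second set merges to 09:20–09:40, 12:30–13:40, 14:05–14:45, 15:50–16:55.
10:05–12:45 meets the second set on 12:30–12:45.
13:45–13:50: no overlap with the second set.
15:10–15:20: no overlap with the second set.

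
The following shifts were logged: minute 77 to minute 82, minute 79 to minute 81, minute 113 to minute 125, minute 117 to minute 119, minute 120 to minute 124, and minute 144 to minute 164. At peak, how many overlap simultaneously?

2

At minute 79, 2 of the intervals are simultaneously active.
No point has more.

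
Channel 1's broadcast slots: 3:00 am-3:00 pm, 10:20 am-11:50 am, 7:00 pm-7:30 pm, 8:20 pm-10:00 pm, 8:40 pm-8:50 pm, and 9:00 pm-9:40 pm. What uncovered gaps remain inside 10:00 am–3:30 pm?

The merged coverage is 3:00 am-3:00 pm, 7:00 pm-7:30 pm, 8:20 pm-10:00 pm.
Complement within 10:00 am-3:30 pm: 3:00 pm-3:30 pm.

3:00 pm-3:30 pm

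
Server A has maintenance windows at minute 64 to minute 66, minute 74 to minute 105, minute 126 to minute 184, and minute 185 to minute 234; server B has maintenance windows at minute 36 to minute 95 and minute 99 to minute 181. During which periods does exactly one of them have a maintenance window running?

Only in the first: minute 95 to minute 99, minute 181 to minute 184, minute 185 to minute 234.
Only in the second: minute 36 to minute 64, minute 66 to minute 74, minute 105 to minute 126.
Together these are the periods covered by exactly one.

minute 36 to minute 64, minute 66 to minute 74, minute 95 to minute 99, minute 105 to minute 126, minute 181 to minute 184, minute 185 to minute 234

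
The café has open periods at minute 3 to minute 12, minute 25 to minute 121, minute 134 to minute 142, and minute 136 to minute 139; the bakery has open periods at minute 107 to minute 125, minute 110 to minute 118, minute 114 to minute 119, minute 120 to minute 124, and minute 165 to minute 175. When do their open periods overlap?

A, merged: minute 3 to minute 12, minute 25 to minute 121, minute 134 to minute 142.
B, merged: minute 107 to minute 125, minute 165 to minute 175.
minute 3 to minute 12 falls entirely outside B.
minute 25 to minute 121 overlaps B on minute 107 to minute 121.
minute 134 to minute 142 falls entirely outside B.

minute 107 to minute 121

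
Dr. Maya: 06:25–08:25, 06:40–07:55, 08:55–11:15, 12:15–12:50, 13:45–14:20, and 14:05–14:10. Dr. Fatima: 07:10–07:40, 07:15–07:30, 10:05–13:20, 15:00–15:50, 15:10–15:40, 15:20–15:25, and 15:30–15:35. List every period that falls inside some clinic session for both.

Merge the first list: 06:25–08:25, 08:55–11:15, 12:15–12:50, 13:45–14:20.
Merge the second list: 07:10–07:40, 10:05–13:20, 15:00–15:50.
06:25–08:25 overlaps B on 07:10–07:40.
08:55–11:15 overlaps B on 10:05–11:15.
12:15–12:50 overlaps B on 12:15–12:50.
13:45–14:20 falls entirely outside B.

07:10–07:40, 10:05–11:15, 12:15–12:50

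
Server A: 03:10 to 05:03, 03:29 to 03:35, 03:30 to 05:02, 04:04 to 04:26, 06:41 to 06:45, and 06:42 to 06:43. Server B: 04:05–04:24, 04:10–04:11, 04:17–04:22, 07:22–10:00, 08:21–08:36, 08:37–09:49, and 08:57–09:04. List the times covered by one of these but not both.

03:10–04:05, 04:24–05:03, 06:41–06:45, 07:22–10:00

A, merged: 03:10–05:03, 06:41–06:45.
B, merged: 04:05–04:24, 07:22–10:00.
Only in the first: 03:10–04:05, 04:24–05:03, 06:41–06:45.
Only in the second: 07:22–10:00.
Together these are the periods covered by exactly one.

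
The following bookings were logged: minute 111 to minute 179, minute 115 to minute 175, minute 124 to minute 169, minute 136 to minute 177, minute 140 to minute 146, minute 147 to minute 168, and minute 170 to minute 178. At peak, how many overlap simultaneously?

Walk the sorted start/end points keeping a running depth.
The depth first hits 5 at minute 140.

5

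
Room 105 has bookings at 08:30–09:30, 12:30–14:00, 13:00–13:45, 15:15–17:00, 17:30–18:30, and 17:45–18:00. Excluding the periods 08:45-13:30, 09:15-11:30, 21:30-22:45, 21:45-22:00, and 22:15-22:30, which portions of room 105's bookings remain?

08:30–08:45, 13:30–14:00, 15:15–17:00, 17:30–18:30

Merge the first list: 08:30–09:30, 12:30–14:00, 15:15–17:00, 17:30–18:30.
Merge the second list: 08:45–13:30, 21:30–22:45.
08:30–09:30 minus B → 08:30–08:45.
12:30–14:00 minus B → 13:30–14:00.
15:15–17:00: no B overlap → unchanged.
17:30–18:30: no B overlap → unchanged.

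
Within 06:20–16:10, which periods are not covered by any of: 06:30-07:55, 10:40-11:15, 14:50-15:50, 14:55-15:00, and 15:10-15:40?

The merged coverage is 06:30–07:55, 10:40–11:15, 14:50–15:50.
Gaps within 06:20–16:10: 06:20–06:30, 07:55–10:40, 11:15–14:50, 15:50–16:10.

06:20–06:30, 07:55–10:40, 11:15–14:50, 15:50–16:10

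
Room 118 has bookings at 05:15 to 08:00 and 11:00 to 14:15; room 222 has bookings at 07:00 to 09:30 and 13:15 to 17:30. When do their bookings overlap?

05:15–08:00 ∩ B → 07:00–08:00.
11:00–14:15 ∩ B → 13:15–14:15.

07:00–08:00, 13:15–14:15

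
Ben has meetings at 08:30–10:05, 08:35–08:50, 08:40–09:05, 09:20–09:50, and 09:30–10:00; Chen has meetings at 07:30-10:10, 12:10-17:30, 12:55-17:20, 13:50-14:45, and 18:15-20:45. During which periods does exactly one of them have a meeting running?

First set merges to 08:30–10:05.
Second set merges to 07:30–10:10, 12:10–17:30, 18:15–20:45.
Only in the first: none.
Only in the second: 07:30–08:30, 10:05–10:10, 12:10–17:30, 18:15–20:45.
Together these are the periods covered by exactly one.

07:30–08:30, 10:05–10:10, 12:10–17:30, 18:15–20:45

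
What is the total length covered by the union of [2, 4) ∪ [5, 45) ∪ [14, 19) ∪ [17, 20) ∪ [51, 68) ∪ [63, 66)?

59

Merged: [2, 4), [5, 45), [51, 68).
Lengths: 2 + 40 + 17 = 59.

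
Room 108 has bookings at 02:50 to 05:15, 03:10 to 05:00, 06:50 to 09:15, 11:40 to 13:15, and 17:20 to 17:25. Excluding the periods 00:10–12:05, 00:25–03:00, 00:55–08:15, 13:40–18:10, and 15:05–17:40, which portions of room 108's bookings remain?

12:05–13:15

First set merges to 02:50–05:15, 06:50–09:15, 11:40–13:15, 17:20–17:25.
Second set merges to 00:10–12:05, 13:40–18:10.
02:50–05:15: entirely removed.
06:50–09:15: entirely removed.
11:40–13:15 \ B = 12:05–13:15.
17:20–17:25: entirely removed.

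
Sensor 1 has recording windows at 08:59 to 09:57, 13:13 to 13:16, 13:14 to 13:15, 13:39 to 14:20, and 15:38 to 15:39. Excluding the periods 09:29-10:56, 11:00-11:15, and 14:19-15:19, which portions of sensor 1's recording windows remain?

08:59–09:29, 13:13–13:16, 13:39–14:19, 15:38–15:39

A, merged: 08:59–09:57, 13:13–13:16, 13:39–14:20, 15:38–15:39.
08:59–09:57 \ B = 08:59–09:29.
13:13–13:16: nothing removed.
13:39–14:20 \ B = 13:39–14:19.
15:38–15:39: nothing removed.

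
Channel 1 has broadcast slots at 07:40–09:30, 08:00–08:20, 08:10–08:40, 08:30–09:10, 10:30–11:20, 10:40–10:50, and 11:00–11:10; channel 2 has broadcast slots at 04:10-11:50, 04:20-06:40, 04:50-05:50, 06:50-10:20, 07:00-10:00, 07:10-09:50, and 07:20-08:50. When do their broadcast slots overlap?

A, merged: 07:40–09:30, 10:30–11:20.
B, merged: 04:10–11:50.
07:40–09:30 meets the second set on 07:40–09:30.
10:30–11:20 meets the second set on 10:30–11:20.

07:40–09:30, 10:30–11:20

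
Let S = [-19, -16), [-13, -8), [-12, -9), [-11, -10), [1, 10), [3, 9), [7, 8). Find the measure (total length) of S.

17

Merged: [-19, -16), [-13, -8), [1, 10).
Lengths: 3 + 5 + 9 = 17.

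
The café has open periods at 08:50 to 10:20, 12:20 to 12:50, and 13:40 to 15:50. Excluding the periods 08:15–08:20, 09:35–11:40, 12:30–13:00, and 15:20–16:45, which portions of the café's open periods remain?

08:50-09:35, 12:20-12:30, 13:40-15:20

08:50-10:20 with B removed leaves 08:50-09:35.
12:20-12:50 with B removed leaves 12:20-12:30.
13:40-15:50 with B removed leaves 13:40-15:20.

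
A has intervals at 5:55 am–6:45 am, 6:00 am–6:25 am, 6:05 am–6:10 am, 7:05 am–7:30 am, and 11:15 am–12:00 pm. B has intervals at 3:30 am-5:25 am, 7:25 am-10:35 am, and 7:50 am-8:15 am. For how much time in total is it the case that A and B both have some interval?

5 min

Merge the first list: 5:55 am–6:45 am, 7:05 am–7:30 am, 11:15 am–12:00 pm.
Merge the second list: 3:30 am–5:25 am, 7:25 am–10:35 am.
A ∩ B = 7:25 am–7:30 am.
Total: 5 min.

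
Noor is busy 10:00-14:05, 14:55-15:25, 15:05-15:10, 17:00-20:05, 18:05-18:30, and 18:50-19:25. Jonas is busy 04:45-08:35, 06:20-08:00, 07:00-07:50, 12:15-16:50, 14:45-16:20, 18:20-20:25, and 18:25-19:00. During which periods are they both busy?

Merge the first list: 10:00-14:05, 14:55-15:25, 17:00-20:05.
Merge the second list: 04:45-08:35, 12:15-16:50, 18:20-20:25.
10:00-14:05 overlaps B on 12:15-14:05.
14:55-15:25 overlaps B on 14:55-15:25.
17:00-20:05 overlaps B on 18:20-20:05.

12:15-14:05, 14:55-15:25, 18:20-20:05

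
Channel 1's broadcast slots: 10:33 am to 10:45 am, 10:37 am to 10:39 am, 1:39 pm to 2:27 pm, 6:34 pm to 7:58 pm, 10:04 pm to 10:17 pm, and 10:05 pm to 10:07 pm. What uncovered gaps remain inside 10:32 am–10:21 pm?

After merging, the occupied span is 10:33 am–10:45 am, 1:39 pm–2:27 pm, 6:34 pm–7:58 pm, 10:04 pm–10:17 pm.
Gaps within 10:32 am–10:21 pm: 10:32 am–10:33 am, 10:45 am–1:39 pm, 2:27 pm–6:34 pm, 7:58 pm–10:04 pm, 10:17 pm–10:21 pm.

10:32 am–10:33 am, 10:45 am–1:39 pm, 2:27 pm–6:34 pm, 7:58 pm–10:04 pm, 10:17 pm–10:21 pm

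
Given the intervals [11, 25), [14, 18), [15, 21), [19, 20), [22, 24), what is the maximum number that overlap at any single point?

At 15, 3 of the intervals are simultaneously active.
No point has more.

3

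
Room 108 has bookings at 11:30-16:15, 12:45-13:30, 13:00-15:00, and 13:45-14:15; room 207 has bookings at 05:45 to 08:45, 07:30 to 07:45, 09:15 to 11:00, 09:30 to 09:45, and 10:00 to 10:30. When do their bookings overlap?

First set merges to 11:30–16:15.
Second set merges to 05:45–08:45, 09:15–11:00.
11:30–16:15 falls entirely outside B.
No overlap.

none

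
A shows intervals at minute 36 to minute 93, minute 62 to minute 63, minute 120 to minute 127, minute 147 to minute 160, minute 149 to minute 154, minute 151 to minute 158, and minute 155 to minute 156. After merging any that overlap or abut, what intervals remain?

minute 36 to minute 93, minute 120 to minute 127, minute 147 to minute 160

minute 62 to minute 63 overlaps/touches minute 36 to minute 93 → extend to minute 36 to minute 93.
minute 120 to minute 127 is disjoint → start new block.
minute 147 to minute 160 is disjoint → start new block.
minute 149 to minute 154 overlaps/touches minute 147 to minute 160 → extend to minute 147 to minute 160.
minute 151 to minute 158 overlaps/touches minute 147 to minute 160 → extend to minute 147 to minute 160.
minute 155 to minute 156 overlaps/touches minute 147 to minute 160 → extend to minute 147 to minute 160.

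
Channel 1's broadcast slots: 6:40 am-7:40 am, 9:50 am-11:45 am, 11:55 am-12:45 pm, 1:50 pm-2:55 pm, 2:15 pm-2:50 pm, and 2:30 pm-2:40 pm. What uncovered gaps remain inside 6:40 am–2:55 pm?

7:40 am-9:50 am, 11:45 am-11:55 am, 12:45 pm-1:50 pm

Covered (merged): 6:40 am-7:40 am, 9:50 am-11:45 am, 11:55 am-12:45 pm, 1:50 pm-2:55 pm.
Uncovered inside 6:40 am-2:55 pm: 7:40 am-9:50 am, 11:45 am-11:55 am, 12:45 pm-1:50 pm.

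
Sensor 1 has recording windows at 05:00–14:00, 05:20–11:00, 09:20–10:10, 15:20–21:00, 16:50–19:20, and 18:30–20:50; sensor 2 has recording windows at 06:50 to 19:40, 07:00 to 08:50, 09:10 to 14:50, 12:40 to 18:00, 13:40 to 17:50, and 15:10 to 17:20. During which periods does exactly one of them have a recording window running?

05:00-06:50, 14:00-15:20, 19:40-21:00

Merge the first list: 05:00-14:00, 15:20-21:00.
Merge the second list: 06:50-19:40.
A \ B = 05:00-06:50, 19:40-21:00.
B \ A = 14:00-15:20.
Union of the two gives the symmetric difference.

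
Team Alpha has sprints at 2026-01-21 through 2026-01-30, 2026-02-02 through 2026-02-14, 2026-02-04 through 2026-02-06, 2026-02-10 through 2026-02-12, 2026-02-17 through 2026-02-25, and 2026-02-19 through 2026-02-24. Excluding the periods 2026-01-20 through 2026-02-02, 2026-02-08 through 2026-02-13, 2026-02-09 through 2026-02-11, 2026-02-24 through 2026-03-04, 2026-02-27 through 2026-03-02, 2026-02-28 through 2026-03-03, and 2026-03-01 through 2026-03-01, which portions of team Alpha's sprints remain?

2026-02-03 through 2026-02-07, 2026-02-14 through 2026-02-14, 2026-02-17 through 2026-02-23

A, merged: 2026-01-21 through 2026-01-30, 2026-02-02 through 2026-02-14, 2026-02-17 through 2026-02-25.
B, merged: 2026-01-20 through 2026-02-02, 2026-02-08 through 2026-02-13, 2026-02-24 through 2026-03-04.
2026-01-21 through 2026-01-30: fully covered by B → removed.
2026-02-02 through 2026-02-14 minus B → 2026-02-03 through 2026-02-07, 2026-02-14 through 2026-02-14.
2026-02-17 through 2026-02-25 minus B → 2026-02-17 through 2026-02-23.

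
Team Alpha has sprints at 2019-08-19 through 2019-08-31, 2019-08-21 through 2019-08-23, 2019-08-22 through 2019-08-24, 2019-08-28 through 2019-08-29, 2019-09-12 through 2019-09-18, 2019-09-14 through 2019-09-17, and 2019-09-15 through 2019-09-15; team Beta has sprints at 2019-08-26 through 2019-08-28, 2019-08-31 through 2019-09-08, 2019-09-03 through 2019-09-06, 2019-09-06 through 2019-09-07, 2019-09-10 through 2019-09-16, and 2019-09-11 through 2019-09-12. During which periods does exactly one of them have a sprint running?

First set merges to 2019-08-19 through 2019-08-31, 2019-09-12 through 2019-09-18.
Second set merges to 2019-08-26 through 2019-08-28, 2019-08-31 through 2019-09-08, 2019-09-10 through 2019-09-16.
Only in the first: 2019-08-19 through 2019-08-25, 2019-08-29 through 2019-08-30, 2019-09-17 through 2019-09-18.
Only in the second: 2019-09-01 through 2019-09-08, 2019-09-10 through 2019-09-11.
Together these are the periods covered by exactly one.

2019-08-19 through 2019-08-25, 2019-08-29 through 2019-08-30, 2019-09-01 through 2019-09-08, 2019-09-10 through 2019-09-11, 2019-09-17 through 2019-09-18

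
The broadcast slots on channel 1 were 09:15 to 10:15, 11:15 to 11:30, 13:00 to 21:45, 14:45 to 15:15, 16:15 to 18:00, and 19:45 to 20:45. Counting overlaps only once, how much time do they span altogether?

Merged: 09:15–10:15, 11:15–11:30, 13:00–21:45.
Lengths: 1 h + 15 min + 8 h 45 min = 10 h.

10 h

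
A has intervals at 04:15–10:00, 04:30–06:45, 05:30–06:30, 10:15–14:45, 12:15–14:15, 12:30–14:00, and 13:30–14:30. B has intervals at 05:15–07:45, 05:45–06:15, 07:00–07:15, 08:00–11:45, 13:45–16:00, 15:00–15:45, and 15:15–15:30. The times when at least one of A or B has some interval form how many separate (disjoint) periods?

First set merges to 04:15–10:00, 10:15–14:45.
Second set merges to 05:15–07:45, 08:00–11:45, 13:45–16:00.
A ∪ B = 04:15–16:00.
That is 1 disjoint piece.

1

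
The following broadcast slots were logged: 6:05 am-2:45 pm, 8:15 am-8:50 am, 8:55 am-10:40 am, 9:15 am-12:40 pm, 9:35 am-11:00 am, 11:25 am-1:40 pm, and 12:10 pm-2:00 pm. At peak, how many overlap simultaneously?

4

At 9:35 am, 4 of the intervals are simultaneously active.
No point has more.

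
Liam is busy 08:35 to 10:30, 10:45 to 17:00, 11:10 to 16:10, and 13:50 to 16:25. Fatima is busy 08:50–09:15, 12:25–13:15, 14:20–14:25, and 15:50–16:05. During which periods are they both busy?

A, merged: 08:35–10:30, 10:45–17:00.
08:35–10:30 ∩ B → 08:50–09:15.
10:45–17:00 ∩ B → 12:25–13:15, 14:20–14:25, 15:50–16:05.

08:50–09:15, 12:25–13:15, 14:20–14:25, 15:50–16:05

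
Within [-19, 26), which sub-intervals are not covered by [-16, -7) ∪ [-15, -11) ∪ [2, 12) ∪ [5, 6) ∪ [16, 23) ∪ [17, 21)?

[-19, -16) ∪ [-7, 2) ∪ [12, 16) ∪ [23, 26)

After merging, the occupied span is [-16, -7), [2, 12), [16, 23).
Gaps within [-19, 26): [-19, -16), [-7, 2), [12, 16), [23, 26).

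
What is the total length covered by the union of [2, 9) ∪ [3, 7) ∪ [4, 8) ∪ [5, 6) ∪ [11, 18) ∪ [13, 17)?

14

Merged: [2, 9), [11, 18).
Lengths: 7 + 7 = 14.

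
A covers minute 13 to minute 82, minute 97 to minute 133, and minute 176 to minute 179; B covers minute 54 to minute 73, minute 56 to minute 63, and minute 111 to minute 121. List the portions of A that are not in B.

minute 13 to minute 54, minute 73 to minute 82, minute 97 to minute 111, minute 121 to minute 133, minute 176 to minute 179

Second set merges to minute 54 to minute 73, minute 111 to minute 121.
minute 13 to minute 82 with B removed leaves minute 13 to minute 54, minute 73 to minute 82.
minute 97 to minute 133 with B removed leaves minute 97 to minute 111, minute 121 to minute 133.
minute 176 to minute 179 is untouched.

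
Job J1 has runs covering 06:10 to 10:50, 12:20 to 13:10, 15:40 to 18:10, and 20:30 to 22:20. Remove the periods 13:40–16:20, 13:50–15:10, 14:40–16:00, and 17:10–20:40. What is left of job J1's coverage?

B, merged: 13:40-16:20, 17:10-20:40.
06:10-10:50: no B overlap → unchanged.
12:20-13:10: no B overlap → unchanged.
15:40-18:10 minus B → 16:20-17:10.
20:30-22:20 minus B → 20:40-22:20.

06:10-10:50, 12:20-13:10, 16:20-17:10, 20:40-22:20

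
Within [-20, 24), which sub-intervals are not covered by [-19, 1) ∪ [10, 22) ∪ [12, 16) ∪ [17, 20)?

Covered (merged): [-19, 1), [10, 22).
Uncovered inside [-20, 24): [-20, -19), [1, 10), [22, 24).

[-20, -19) ∪ [1, 10) ∪ [22, 24)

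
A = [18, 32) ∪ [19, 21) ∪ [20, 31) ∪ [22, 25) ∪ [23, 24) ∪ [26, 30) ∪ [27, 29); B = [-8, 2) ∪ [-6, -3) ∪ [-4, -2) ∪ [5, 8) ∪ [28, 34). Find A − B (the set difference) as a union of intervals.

Merge the first list: [18, 32).
Merge the second list: [-8, 2), [5, 8), [28, 34).
[18, 32) minus B → [18, 28).

[18, 28)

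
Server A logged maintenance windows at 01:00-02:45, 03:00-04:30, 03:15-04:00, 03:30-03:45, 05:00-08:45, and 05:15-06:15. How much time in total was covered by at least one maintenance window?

Merged: 01:00–02:45, 03:00–04:30, 05:00–08:45.
Lengths: 1 h 45 min + 1 h 30 min + 3 h 45 min = 7 h.

7 h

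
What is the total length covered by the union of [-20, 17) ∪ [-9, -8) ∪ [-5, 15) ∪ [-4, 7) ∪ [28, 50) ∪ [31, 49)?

59

Merged: [-20, 17), [28, 50).
Lengths: 37 + 22 = 59.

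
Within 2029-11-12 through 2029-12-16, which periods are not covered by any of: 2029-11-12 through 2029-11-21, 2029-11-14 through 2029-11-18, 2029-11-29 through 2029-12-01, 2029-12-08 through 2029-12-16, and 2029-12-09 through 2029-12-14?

2029-11-22 through 2029-11-28, 2029-12-02 through 2029-12-07

After merging, the occupied span is 2029-11-12 through 2029-11-21, 2029-11-29 through 2029-12-01, 2029-12-08 through 2029-12-16.
Uncovered inside 2029-11-12 through 2029-12-16: 2029-11-22 through 2029-11-28, 2029-12-02 through 2029-12-07.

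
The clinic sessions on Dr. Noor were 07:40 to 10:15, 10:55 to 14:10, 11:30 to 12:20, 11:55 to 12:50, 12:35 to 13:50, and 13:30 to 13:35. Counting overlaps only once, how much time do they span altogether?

5 h 50 min

Merged: 07:40–10:15, 10:55–14:10.
Lengths: 2 h 35 min + 3 h 15 min = 5 h 50 min.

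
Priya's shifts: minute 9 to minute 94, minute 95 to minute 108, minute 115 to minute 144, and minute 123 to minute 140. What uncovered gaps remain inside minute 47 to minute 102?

minute 94 to minute 95

Covered (merged): minute 9 to minute 94, minute 95 to minute 108, minute 115 to minute 144.
Complement within minute 47 to minute 102: minute 94 to minute 95.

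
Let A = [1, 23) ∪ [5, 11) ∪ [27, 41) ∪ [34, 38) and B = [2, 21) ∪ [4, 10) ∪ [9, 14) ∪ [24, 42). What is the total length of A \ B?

Merge the first list: [1, 23), [27, 41).
Merge the second list: [2, 21), [24, 42).
A \ B = [1, 2), [21, 23).
Total: 1 + 2 = 3.

3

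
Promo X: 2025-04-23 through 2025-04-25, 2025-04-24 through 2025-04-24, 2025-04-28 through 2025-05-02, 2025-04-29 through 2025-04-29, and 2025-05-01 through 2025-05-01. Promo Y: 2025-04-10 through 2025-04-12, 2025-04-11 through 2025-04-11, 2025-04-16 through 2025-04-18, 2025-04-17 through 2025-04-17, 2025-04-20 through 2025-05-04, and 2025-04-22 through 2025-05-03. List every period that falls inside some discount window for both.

2025-04-23 through 2025-04-25, 2025-04-28 through 2025-05-02

A, merged: 2025-04-23 through 2025-04-25, 2025-04-28 through 2025-05-02.
B, merged: 2025-04-10 through 2025-04-12, 2025-04-16 through 2025-04-18, 2025-04-20 through 2025-05-04.
2025-04-23 through 2025-04-25 overlaps B on 2025-04-23 through 2025-04-25.
2025-04-28 through 2025-05-02 overlaps B on 2025-04-28 through 2025-05-02.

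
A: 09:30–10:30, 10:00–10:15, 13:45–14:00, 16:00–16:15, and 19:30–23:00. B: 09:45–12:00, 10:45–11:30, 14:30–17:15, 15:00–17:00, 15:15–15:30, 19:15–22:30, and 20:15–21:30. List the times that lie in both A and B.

09:45-10:30, 16:00-16:15, 19:30-22:30

First set merges to 09:30-10:30, 13:45-14:00, 16:00-16:15, 19:30-23:00.
Second set merges to 09:45-12:00, 14:30-17:15, 19:15-22:30.
09:30-10:30 overlaps B on 09:45-10:30.
13:45-14:00 falls entirely outside B.
16:00-16:15 overlaps B on 16:00-16:15.
19:30-23:00 overlaps B on 19:30-22:30.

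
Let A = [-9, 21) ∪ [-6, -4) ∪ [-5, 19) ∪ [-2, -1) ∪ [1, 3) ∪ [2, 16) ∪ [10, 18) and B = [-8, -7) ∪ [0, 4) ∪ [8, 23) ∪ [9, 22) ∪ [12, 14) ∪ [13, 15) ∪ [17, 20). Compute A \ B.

[-9, -8) ∪ [-7, 0) ∪ [4, 8)

Merge the first list: [-9, 21).
Merge the second list: [-8, -7), [0, 4), [8, 23).
[-9, 21) \ B = [-9, -8), [-7, 0), [4, 8).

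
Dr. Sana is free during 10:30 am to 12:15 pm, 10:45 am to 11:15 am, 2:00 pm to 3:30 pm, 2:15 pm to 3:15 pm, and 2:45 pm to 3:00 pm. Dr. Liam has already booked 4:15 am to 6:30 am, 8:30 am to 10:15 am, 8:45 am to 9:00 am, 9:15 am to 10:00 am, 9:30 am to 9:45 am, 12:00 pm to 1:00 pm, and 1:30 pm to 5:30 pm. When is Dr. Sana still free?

10:30 am–12:00 pm

First set merges to 10:30 am–12:15 pm, 2:00 pm–3:30 pm.
Second set merges to 4:15 am–6:30 am, 8:30 am–10:15 am, 12:00 pm–1:00 pm, 1:30 pm–5:30 pm.
10:30 am–12:15 pm minus B → 10:30 am–12:00 pm.
2:00 pm–3:30 pm: fully covered by B → removed.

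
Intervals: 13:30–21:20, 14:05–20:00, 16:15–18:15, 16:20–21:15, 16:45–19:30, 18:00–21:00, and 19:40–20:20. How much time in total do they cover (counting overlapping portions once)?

7 h 50 min

Merged: 13:30–21:20.
Length: 7 h 50 min.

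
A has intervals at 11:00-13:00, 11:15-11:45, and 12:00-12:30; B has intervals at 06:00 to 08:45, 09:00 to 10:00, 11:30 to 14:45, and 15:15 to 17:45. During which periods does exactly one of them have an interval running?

06:00–08:45, 09:00–10:00, 11:00–11:30, 13:00–14:45, 15:15–17:45

First set merges to 11:00–13:00.
A but not B: 11:00–11:30.
B but not A: 06:00–08:45, 09:00–10:00, 13:00–14:45, 15:15–17:45.
Combining gives A △ B.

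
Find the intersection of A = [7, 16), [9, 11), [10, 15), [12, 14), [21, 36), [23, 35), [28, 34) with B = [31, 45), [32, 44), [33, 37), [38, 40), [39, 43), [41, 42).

[31, 36)

A, merged: [7, 16), [21, 36).
B, merged: [31, 45).
[7, 16): no overlap with the second set.
[21, 36) meets the second set on [31, 36).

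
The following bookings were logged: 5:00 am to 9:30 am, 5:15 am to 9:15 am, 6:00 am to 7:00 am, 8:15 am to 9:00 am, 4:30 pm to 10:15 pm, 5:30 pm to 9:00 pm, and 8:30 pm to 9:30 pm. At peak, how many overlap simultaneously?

Sweep endpoints in order; track running count of active intervals.
Peak of 3 reached at 6:00 am.

3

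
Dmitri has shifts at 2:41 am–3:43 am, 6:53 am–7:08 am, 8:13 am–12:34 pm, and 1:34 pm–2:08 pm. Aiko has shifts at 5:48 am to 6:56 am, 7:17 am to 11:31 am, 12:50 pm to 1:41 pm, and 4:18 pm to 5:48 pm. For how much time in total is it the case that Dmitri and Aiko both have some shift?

3 h 28 min

A ∩ B = 6:53 am–6:56 am, 8:13 am–11:31 am, 1:34 pm–1:41 pm.
Total: 3 min + 3 h 18 min + 7 min = 3 h 28 min.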